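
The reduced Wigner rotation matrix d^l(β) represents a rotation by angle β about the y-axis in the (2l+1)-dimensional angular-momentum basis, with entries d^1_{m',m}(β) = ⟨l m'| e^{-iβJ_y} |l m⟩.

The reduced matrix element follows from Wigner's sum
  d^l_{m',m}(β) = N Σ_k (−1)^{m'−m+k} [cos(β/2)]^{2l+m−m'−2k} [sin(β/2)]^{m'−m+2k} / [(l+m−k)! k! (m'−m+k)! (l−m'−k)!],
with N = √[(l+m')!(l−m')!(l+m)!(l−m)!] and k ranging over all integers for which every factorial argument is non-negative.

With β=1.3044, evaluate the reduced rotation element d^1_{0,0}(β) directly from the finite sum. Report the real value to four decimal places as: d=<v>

d^1_{0,0}(β=1.3044) via Wigner's sum:
Half-angle: c=0.794750, s=0.606936. N=√(1·1·1·1)=1.000000
Admissible k: 0..1 (factorial args all ≥0)
  k=0: (−1)^0·1.0000/(1)·0.7948^2·0.6069^0 = +0.631628
  k=1: (−1)^1·1.0000/(1)·0.7948^0·0.6069^2 = -0.368372
d^1_{0,0}(1.3044) = +0.631628 -0.368372 = +0.263257

d=0.2633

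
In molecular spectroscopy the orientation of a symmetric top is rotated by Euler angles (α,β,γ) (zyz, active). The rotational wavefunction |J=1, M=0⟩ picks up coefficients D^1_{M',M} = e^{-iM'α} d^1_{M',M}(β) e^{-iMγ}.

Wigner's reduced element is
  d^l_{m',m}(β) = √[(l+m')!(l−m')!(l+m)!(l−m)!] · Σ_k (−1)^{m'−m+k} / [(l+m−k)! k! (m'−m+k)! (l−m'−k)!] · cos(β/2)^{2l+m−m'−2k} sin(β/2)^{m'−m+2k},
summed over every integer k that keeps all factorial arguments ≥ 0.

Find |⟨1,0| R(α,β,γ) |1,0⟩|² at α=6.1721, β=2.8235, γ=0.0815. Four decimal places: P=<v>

P=0.9022

First d^1_{0,0}(β=2.8235), then the phase factors e^{-i(0)α} and e^{-i(0)γ}:
c=cos(2.8235/2)=0.158377, s=sin(2.8235/2)=0.987379; N=√[1·1·1·1]=1.000000
k∈{0,1} keeps every argument non-negative
  k=0: (−1)^0·1.0000/(1)·0.1584^2·0.9874^0 = +0.025083
  k=1: (−1)^1·1.0000/(1)·0.1584^0·0.9874^2 = -0.974917
d^1_{0,0}(2.8235) = +0.025083 -0.974917 = -0.949834
|D^1_{0,0}|² = |d^1_{0,0}(β)|² = (-0.949834)² = 0.902184 (the z-rotation phases have unit modulus)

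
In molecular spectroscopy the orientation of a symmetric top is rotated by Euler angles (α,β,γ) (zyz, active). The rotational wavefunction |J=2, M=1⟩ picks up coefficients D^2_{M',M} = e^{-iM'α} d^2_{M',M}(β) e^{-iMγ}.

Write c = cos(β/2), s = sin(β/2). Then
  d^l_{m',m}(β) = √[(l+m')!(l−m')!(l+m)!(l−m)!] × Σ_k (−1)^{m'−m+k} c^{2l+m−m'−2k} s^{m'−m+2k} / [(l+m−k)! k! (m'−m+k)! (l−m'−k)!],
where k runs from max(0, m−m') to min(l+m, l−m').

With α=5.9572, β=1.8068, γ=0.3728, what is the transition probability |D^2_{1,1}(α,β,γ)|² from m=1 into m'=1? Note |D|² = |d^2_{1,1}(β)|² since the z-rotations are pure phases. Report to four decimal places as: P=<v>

P=0.3161

Split into d^2_{1,1}(β=1.8068) × two z-phases.
c=cos(1.8068/2)=0.618943, s=sin(1.8068/2)=0.785436; N=√[6·1·6·1]=6.000000
Admissible k: 0..1 (factorial args all ≥0)
  k=0: (−1)^0·6.0000/(6)·0.6189^4·0.7854^0 = +0.146758
  k=1: (−1)^1·6.0000/(2)·0.6189^2·0.7854^2 = -0.708997
d^2_{1,1}(1.8068) = +0.146758 -0.708997 = -0.562238
|D^2_{1,1}|² = |d^2_{1,1}(β)|² = (-0.562238)² = 0.316112 (the z-rotation phases have unit modulus)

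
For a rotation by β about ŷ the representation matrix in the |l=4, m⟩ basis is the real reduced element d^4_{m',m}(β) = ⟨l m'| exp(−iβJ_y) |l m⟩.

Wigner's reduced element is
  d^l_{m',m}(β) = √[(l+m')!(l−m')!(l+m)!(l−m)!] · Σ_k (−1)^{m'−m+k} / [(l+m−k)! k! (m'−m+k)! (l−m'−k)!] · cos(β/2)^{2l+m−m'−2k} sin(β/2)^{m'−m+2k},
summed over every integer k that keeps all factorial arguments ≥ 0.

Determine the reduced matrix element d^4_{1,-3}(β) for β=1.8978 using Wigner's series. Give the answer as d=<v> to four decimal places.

d^4_{1,-3}(β=1.8978) via Wigner's sum:
With c≡cos(β/2)=0.582577 and s≡sin(β/2)=0.812775, N=[120·6·1·5040]^{1/2}=1904.940944
k: max(0,(-3)−(1))=0 … min(4+(-3),4−(1))=1
  k=0: (−1)^4·1904.9409/(144)·0.5826^4·0.8128^4 = +0.664991
  k=1: (−1)^5·1904.9409/(240)·0.5826^2·0.8128^6 = -0.776605
d^4_{1,-3}(1.8978) = +0.664991 -0.776605 = -0.111614

d=-0.1116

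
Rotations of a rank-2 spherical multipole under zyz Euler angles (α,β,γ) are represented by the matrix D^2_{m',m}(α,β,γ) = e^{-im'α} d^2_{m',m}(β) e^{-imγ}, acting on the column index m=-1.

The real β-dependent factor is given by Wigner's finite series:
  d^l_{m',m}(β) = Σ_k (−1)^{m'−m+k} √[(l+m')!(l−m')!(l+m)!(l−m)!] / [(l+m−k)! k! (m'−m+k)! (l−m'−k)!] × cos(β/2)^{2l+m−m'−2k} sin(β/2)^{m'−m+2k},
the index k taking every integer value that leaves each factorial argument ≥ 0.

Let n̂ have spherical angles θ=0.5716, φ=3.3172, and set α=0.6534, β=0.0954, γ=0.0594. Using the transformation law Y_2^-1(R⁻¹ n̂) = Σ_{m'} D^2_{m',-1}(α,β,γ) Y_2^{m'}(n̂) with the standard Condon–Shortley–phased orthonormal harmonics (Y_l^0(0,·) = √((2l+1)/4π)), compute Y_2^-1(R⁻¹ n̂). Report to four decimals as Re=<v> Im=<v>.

Need the full column D^2_{m',-1} for m'=−2..2 at α=0.6534, β=0.0954, γ=0.0594.
cos(β/2)=0.998863, sin(β/2)=0.047682
d^2_{-2,-1}: single k=1 term ⇒ +0.095039;  D = +0.019309+0.093057i
d^2_{-1,-1}: k∈[0..1] ⇒ +0.995458 -0.006805 = +0.988653;  D = +0.747949+0.646534i
d^2_{0,-1}: k∈[0..1] ⇒ -0.116398 +0.000265 = -0.116133;  D = -0.115928-0.006894i
d^2_{1,-1}: k∈[0..1] ⇒ +0.006805 -0.000005 = +0.006800;  D = +0.005635-0.003806i
d^2_{2,-1}: single k=0 term ⇒ -0.000217;  D = -0.000069+0.000205i
Y_2^{m'}(θ=0.5716,φ=3.3172) and Σ D·Y over m':
  (+0.0193+0.0931i)·(+0.1061-0.0389i)  (+0.7479+0.6465i)·(-0.3461+0.0614i)  (-0.1159-0.0069i)·(+0.3539+0.0000i)  (+0.0056-0.0038i)·(+0.3461+0.0614i)  (-0.0001+0.0002i)·(+0.1061+0.0389i)
Y_2^-1(R⁻¹ n̂) = -0.331748-0.172094i

Re=-0.3317 Im=-0.1721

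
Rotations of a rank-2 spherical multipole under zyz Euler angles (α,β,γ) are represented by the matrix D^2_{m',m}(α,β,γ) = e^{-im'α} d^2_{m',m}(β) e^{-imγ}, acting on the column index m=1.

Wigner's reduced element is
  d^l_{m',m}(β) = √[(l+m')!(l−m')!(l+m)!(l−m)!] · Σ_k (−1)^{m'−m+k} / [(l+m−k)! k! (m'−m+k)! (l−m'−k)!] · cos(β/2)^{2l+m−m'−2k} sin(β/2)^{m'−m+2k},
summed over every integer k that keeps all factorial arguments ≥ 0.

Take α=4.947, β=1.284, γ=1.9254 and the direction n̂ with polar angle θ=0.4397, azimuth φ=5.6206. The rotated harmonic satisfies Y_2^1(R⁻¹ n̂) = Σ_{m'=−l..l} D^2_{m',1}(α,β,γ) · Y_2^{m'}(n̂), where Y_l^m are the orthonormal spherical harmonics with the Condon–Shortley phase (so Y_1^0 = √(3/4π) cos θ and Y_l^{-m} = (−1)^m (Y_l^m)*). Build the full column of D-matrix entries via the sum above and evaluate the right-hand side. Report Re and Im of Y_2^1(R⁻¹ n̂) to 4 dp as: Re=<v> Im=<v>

Re=-0.2300 Im=-0.2814

Need the full column D^2_{m',1} for m'=−2..2 at α=4.947, β=1.284, γ=1.9254.
cos(β/2)=0.800900, sin(β/2)=0.598798
d^2_{-2,1}: single k=3 term ⇒ +0.343914;  D = -0.039333+0.341658i
d^2_{-1,1}: k∈[2..3] ⇒ +0.689984 -0.128565 = +0.561419;  D = -0.557382+0.067205i
d^2_{0,1}: k∈[1..2] ⇒ +0.753513 -0.421207 = +0.332306;  D = -0.115383-0.311631i
d^2_{1,1}: k∈[0..1] ⇒ +0.411446 -0.689984 = -0.278538;  D = -0.231570+0.154786i
d^2_{2,1}: single k=0 term ⇒ -0.615241;  D = -0.451433-0.418006i
Y_2^{m'}(θ=0.4397,φ=5.6206) and Σ D·Y over m':
  (-0.0393+0.3417i)·(+0.0170+0.0679i)  (-0.5574+0.0672i)·(+0.2346+0.1831i)  (-0.1154-0.3116i)·(+0.4593+0.0000i)  (-0.2316+0.1548i)·(-0.2346+0.1831i)  (-0.4514-0.4180i)·(+0.0170-0.0679i)
Y_2^1(R⁻¹ n̂) = -0.229999-0.281433i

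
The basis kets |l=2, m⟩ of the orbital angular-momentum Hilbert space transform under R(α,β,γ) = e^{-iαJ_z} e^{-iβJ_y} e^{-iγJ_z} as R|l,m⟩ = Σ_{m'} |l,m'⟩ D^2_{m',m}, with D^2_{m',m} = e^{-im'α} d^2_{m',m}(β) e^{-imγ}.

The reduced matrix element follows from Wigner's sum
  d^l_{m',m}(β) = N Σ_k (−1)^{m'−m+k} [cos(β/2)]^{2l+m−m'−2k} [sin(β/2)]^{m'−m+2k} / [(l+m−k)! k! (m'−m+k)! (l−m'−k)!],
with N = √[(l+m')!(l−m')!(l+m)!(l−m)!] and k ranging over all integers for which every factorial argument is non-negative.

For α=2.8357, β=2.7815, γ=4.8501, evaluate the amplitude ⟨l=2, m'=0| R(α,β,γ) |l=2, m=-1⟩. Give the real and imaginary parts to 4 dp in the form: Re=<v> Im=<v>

Re=0.0554 Im=-0.4001

D^2_{0,-1}(2.8357,2.7815,4.8501) = e^{-i·0·2.8357}·d^2_{0,-1}(2.7815)·e^{-i·-1·4.8501}. Compute d first:
With c≡cos(β/2)=0.179075 and s≡sin(β/2)=0.983835, N=[2·2·1·6]^{1/2}=4.898979
k: max(0,(-1)−(0))=0 … min(2+(-1),2−(0))=1
  k=0: (−1)^1·4.8990/(2)·0.1791^3·0.9838^1 = -0.013839
  k=1: (−1)^2·4.8990/(2)·0.1791^1·0.9838^3 = +0.417713
d^2_{0,-1}(2.7815) = -0.013839 +0.417713 = +0.403874
D = (+1.000000+0.000000i)·(+0.403874)·(+0.137276-0.990533i) = +0.055442-0.400051i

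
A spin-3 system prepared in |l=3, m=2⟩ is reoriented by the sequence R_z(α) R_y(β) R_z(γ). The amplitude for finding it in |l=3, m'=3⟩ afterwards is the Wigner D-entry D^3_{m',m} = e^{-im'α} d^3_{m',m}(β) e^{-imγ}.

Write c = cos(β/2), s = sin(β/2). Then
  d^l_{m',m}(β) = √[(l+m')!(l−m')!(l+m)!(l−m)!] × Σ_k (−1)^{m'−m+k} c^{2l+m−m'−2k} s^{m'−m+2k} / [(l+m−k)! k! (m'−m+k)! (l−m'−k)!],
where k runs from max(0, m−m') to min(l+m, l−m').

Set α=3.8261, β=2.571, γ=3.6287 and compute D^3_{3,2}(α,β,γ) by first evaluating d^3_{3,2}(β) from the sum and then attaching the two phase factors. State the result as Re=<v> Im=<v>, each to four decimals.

Re=-0.0041 Im=-0.0005

Split into d^3_{3,2}(β=2.571) × two z-phases.
c=cos(2.571/2)=0.281442, s=sin(2.571/2)=0.959578; N=√[720·1·120·1]=293.938769
Admissible k: 0..0 (factorial args all ≥0)
  k=0: (−1)^1·293.9388/(120)·0.2814^5·0.9596^1 = -0.004150
d^3_{3,2}(2.571) = -0.004150
D = (+0.464195+0.885733i)·(-0.004150)·(+0.561818-0.827261i) = -0.004124-0.000472i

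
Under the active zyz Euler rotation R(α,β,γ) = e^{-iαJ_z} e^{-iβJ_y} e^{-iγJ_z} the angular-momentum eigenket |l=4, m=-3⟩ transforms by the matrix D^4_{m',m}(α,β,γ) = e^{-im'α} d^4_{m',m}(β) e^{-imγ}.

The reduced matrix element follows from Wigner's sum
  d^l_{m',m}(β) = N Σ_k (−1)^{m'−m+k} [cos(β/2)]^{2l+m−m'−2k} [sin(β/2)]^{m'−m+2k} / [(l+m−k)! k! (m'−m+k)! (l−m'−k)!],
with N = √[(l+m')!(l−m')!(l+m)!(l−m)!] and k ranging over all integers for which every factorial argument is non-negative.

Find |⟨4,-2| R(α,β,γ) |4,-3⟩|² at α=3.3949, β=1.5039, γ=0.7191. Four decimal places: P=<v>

P=0.2117

Split into d^4_{-2,-3}(β=1.5039) × two z-phases.
Half-angle: c=0.730358, s=0.683064. N=√(2·720·1·5040)=2693.993318
The bounds max(0,m−m')=0 and min(l+m,l−m')=1 give 2 terms
  k=0: (−1)^1·2693.9933/(720)·0.7304^7·0.6831^1 = -0.283320
  k=1: (−1)^2·2693.9933/(240)·0.7304^5·0.6831^3 = +0.743447
d^4_{-2,-3}(1.5039) = -0.283320 +0.743447 = +0.460127
|D^4_{-2,-3}|² = |d^4_{-2,-3}(β)|² = (+0.460127)² = 0.211716 (the z-rotation phases have unit modulus)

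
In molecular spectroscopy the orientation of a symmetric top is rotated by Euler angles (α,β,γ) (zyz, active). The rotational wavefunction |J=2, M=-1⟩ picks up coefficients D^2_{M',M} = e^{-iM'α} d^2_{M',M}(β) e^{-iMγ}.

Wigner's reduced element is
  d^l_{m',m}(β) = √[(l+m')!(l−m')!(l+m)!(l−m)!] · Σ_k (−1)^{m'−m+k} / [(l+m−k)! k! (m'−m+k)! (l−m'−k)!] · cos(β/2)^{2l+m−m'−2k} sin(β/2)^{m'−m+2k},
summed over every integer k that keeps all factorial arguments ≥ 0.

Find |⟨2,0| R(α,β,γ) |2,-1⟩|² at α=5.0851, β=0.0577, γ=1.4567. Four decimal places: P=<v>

P=0.0050

Split into d^2_{0,-1}(β=0.0577) × two z-phases.
Half-angle: c=0.999584, s=0.028846. N=√(2·2·1·6)=4.898979
k∈{0,1} keeps every argument non-negative
  k=0: (−1)^1·4.8990/(2)·0.9996^3·0.0288^1 = -0.070570
  k=1: (−1)^2·4.8990/(2)·0.9996^1·0.0288^3 = +0.000059
d^2_{0,-1}(0.0577) = -0.070570 +0.000059 = -0.070511
|D^2_{0,-1}|² = |d^2_{0,-1}(β)|² = (-0.070511)² = 0.004972 (the z-rotation phases have unit modulus)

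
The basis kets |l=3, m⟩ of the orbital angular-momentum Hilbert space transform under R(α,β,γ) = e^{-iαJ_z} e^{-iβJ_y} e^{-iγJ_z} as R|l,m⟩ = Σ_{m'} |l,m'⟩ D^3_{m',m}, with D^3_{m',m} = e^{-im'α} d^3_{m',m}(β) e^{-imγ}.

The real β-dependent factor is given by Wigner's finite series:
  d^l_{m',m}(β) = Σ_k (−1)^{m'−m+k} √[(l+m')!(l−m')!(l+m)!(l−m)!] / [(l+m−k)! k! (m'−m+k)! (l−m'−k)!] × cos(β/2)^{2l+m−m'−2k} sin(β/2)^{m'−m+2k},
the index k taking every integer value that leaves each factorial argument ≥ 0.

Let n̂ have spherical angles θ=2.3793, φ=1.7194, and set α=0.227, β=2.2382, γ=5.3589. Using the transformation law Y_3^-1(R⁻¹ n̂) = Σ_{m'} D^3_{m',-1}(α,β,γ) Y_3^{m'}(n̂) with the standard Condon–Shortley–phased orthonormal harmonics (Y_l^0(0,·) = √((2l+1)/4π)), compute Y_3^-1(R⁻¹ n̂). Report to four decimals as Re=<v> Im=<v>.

Need the full column D^3_{m',-1} for m'=−3..3 at α=0.227, β=2.2382, γ=5.3589.
cos(β/2)=0.436492, sin(β/2)=0.899708
d^3_{-3,-1}: single k=2 term ⇒ +0.113803;  D = +0.110452-0.027414i
d^3_{-2,-1}: k∈[1..2] ⇒ +0.045080 -0.383058 = -0.337978;  D = -0.301287+0.153152i
d^3_{-1,-1}: k∈[0..2] ⇒ +0.006916 -0.235071 +0.749050 = +0.520895;  D = +0.399312-0.334487i
d^3_{0,-1}: k∈[0..2] ⇒ -0.049383 +0.629429 -0.891405 = -0.311359;  D = -0.187564+0.248524i
d^3_{1,-1}: k∈[0..2] ⇒ +0.176304 -0.998733 +0.530407 = -0.292023;  D = -0.118945+0.266701i
d^3_{2,-1}: k∈[0..1] ⇒ -0.383058 +0.813738 = +0.430680;  D = +0.082399-0.422724i
d^3_{3,-1}: single k=0 term ⇒ +0.483510;  D = -0.016672-0.483222i
Y_3^{m'}(θ=2.3793,φ=1.7194) and Σ D·Y over m':
  (+0.1105-0.0274i)·(+0.0592+0.1240i)  (-0.3013+0.1532i)·(+0.3371-0.1032i)  (+0.3993-0.3345i)·(-0.0534-0.3566i)  (-0.1876+0.2485i)·(+0.1038+0.0000i)  (-0.1189+0.2667i)·(+0.0534-0.3566i)  (+0.0824-0.4227i)·(+0.3371+0.1032i)  (-0.0167-0.4832i)·(-0.0592+0.1240i)
Y_3^-1(R⁻¹ n̂) = -0.014789-0.054705i

Re=-0.0148 Im=-0.0547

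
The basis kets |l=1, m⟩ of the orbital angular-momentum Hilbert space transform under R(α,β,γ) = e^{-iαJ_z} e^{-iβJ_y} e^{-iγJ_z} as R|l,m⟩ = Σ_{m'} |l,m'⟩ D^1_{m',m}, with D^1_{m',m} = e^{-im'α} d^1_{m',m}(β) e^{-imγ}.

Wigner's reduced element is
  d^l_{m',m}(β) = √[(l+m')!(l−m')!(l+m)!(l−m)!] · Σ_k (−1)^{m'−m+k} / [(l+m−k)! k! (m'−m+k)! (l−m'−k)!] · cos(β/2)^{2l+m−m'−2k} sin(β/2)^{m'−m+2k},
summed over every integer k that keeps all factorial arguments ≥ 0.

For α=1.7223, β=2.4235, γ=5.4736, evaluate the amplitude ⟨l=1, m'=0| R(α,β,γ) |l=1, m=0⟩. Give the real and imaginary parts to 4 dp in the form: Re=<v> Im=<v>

Split into d^1_{0,0}(β=2.4235) × two z-phases.
With c≡cos(β/2)=0.351382 and s≡sin(β/2)=0.936232, N=[1·1·1·1]^{1/2}=1.000000
k: max(0,(0)−(0))=0 … min(1+(0),1−(0))=1
  k=0: (−1)^0·1.0000/(1)·0.3514^2·0.9362^0 = +0.123469
  k=1: (−1)^1·1.0000/(1)·0.3514^0·0.9362^2 = -0.876531
d^1_{0,0}(2.4235) = +0.123469 -0.876531 = -0.753062
Phases: e^{-i·(0)·1.7223}=+1.000000+0.000000i, e^{-i·(0)·5.4736}=+1.000000+0.000000i ⇒ D=-0.753062+0.000000i

Re=-0.7531 Im=0.0000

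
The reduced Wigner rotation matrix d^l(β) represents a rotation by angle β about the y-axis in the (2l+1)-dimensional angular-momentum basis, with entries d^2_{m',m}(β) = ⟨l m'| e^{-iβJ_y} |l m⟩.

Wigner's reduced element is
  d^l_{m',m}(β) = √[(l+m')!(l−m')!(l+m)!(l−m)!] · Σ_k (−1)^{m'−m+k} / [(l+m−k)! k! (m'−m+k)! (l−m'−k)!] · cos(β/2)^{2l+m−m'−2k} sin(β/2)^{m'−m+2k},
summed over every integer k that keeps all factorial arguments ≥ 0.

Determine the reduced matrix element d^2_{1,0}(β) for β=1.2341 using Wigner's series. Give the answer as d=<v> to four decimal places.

d=-0.3819

d^2_{1,0}(β=1.2341) via Wigner's sum:
With c≡cos(β/2)=0.815589 and s≡sin(β/2)=0.578632, N=[6·1·2·2]^{1/2}=4.898979
k: max(0,(0)−(1))=0 … min(2+(0),2−(1))=1
  k=0: (−1)^1·4.8990/(2)·0.8156^3·0.5786^1 = -0.768939
  k=1: (−1)^2·4.8990/(2)·0.8156^1·0.5786^3 = +0.387038
d^2_{1,0}(1.2341) = -0.768939 +0.387038 = -0.381901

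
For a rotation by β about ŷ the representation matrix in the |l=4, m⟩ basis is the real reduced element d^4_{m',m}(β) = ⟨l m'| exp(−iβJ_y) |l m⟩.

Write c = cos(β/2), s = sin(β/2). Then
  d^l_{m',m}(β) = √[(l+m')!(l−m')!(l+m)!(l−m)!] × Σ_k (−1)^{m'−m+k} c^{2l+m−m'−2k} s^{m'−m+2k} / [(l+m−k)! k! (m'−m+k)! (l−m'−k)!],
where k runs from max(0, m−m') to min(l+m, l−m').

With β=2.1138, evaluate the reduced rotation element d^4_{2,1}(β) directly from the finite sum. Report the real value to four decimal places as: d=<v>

d=-0.4648

d^4_{2,1}(β=2.1138) via Wigner's sum:
Half-angle: c=0.491574, s=0.870836. N=√(720·2·120·6)=1018.233765
k∈{0,1,2} keeps every argument non-negative
  k=0: (−1)^1·1018.2338/(240)·0.4916^7·0.8708^1 = -0.025627
  k=1: (−1)^2·1018.2338/(48)·0.4916^5·0.8708^3 = +0.402124
  k=2: (−1)^3·1018.2338/(72)·0.4916^3·0.8708^5 = -0.841324
d^4_{2,1}(2.1138) = -0.025627 +0.402124 -0.841324 = -0.464827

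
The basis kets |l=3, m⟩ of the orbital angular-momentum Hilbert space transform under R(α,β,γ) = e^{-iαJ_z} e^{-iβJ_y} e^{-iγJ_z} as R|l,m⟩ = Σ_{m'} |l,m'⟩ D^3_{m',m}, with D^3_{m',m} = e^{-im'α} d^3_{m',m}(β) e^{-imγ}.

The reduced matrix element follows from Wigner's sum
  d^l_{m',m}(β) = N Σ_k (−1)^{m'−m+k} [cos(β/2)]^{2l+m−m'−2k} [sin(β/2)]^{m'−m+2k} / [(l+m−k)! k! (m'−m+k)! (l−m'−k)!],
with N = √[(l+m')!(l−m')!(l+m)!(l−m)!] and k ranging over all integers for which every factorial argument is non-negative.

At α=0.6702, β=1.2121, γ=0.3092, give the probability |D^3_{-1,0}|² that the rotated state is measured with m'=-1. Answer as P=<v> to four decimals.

P=0.0242

First d^3_{-1,0}(β=1.2121), then the phase factors e^{-i(-1)α} and e^{-i(0)γ}:
c=cos(1.2121/2)=0.821904, s=sin(1.2121/2)=0.569625; N=√[2·24·6·6]=41.569219
k: max(0,(0)−(-1))=1 … min(3+(0),3−(-1))=3
  k=1: (−1)^0·41.5692/(12)·0.8219^5·0.5696^1 = +0.740094
  k=2: (−1)^1·41.5692/(4)·0.8219^3·0.5696^3 = -1.066458
  k=3: (−1)^2·41.5692/(12)·0.8219^1·0.5696^5 = +0.170749
d^3_{-1,0}(1.2121) = +0.740094 -1.066458 +0.170749 = -0.155616
|D^3_{-1,0}|² = |d^3_{-1,0}(β)|² = (-0.155616)² = 0.024216 (the z-rotation phases have unit modulus)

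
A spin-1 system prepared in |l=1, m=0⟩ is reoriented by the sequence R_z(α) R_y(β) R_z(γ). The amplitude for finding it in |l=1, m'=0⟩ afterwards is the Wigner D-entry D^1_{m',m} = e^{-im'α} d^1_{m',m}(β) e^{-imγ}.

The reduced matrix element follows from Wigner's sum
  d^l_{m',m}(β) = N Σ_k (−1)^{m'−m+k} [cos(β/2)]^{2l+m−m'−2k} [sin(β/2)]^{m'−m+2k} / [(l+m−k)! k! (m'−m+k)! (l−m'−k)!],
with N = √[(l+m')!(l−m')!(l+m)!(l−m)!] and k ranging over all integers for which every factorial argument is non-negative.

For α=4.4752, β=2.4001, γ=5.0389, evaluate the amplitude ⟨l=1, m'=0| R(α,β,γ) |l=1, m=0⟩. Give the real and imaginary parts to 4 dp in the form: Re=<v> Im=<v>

Re=-0.7375 Im=0.0000

Split into d^1_{0,0}(β=2.4001) × two z-phases.
c=cos(2.4001/2)=0.362311, s=sin(2.4001/2)=0.932057; N=√[1·1·1·1]=1.000000
Admissible k: 0..1 (factorial args all ≥0)
  k=0: (−1)^0·1.0000/(1)·0.3623^2·0.9321^0 = +0.131269
  k=1: (−1)^1·1.0000/(1)·0.3623^0·0.9321^2 = -0.868731
d^1_{0,0}(2.4001) = +0.131269 -0.868731 = -0.737461
Phases: e^{-i·(0)·4.4752}=+1.000000+0.000000i, e^{-i·(0)·5.0389}=+1.000000+0.000000i ⇒ D=-0.737461+0.000000i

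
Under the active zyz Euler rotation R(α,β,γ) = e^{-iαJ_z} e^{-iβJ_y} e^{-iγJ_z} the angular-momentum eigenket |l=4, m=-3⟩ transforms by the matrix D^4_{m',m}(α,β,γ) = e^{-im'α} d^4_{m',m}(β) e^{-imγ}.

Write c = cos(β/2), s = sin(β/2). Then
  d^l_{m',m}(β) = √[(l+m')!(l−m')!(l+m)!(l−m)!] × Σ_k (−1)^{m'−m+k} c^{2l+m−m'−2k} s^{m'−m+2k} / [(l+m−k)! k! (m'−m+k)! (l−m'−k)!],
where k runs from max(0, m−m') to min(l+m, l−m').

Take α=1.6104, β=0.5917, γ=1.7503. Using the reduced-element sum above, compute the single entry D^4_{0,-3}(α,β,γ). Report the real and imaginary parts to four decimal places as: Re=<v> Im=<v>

First d^4_{0,-3}(β=0.5917), then the phase factors e^{-i(0)α} and e^{-i(-3)γ}:
Half-angle: c=0.956555, s=0.291553. N=√(24·24·1·5040)=1703.830978
k∈{0,1} keeps every argument non-negative
  k=0: (−1)^3·1703.8310/(144)·0.9566^5·0.2916^3 = -0.234837
  k=1: (−1)^4·1703.8310/(144)·0.9566^3·0.2916^5 = +0.021816
d^4_{0,-3}(0.5917) = -0.234837 +0.021816 = -0.213020
Attach z-rotation phases: D = e^{-i(0)(1.6104)}·(-0.213020)·e^{-i(-3)(1.7503)} = -0.109249+0.182872i

Re=-0.1092 Im=0.1829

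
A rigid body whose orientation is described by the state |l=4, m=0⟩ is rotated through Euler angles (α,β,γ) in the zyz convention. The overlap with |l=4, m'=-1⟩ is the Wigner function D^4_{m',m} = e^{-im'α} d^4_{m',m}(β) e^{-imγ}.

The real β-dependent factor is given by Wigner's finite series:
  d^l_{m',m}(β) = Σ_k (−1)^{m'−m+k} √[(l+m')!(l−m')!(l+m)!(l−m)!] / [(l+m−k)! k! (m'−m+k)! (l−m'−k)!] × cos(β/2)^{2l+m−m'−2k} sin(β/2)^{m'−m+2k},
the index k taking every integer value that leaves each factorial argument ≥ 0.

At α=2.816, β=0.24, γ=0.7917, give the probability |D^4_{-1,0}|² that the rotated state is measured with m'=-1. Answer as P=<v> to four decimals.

Split into d^4_{-1,0}(β=0.24) × two z-phases.
Half-angle: c=0.992809, s=0.119712. N=√(6·120·24·24)=643.987578
The bounds max(0,m−m')=1 and min(l+m,l−m')=4 give 4 terms
  k=1: (−1)^0·643.9876/(144)·0.9928^7·0.1197^1 = +0.508994
  k=2: (−1)^1·643.9876/(24)·0.9928^5·0.1197^3 = -0.044403
  k=3: (−1)^2·643.9876/(24)·0.9928^3·0.1197^5 = +0.000646
  k=4: (−1)^3·643.9876/(144)·0.9928^1·0.1197^7 = -0.000002
d^4_{-1,0}(0.24) = +0.508994 -0.044403 +0.000646 -0.000002 = +0.465235
|D^4_{-1,0}|² = |d^4_{-1,0}(β)|² = (+0.465235)² = 0.216443 (the z-rotation phases have unit modulus)

P=0.2164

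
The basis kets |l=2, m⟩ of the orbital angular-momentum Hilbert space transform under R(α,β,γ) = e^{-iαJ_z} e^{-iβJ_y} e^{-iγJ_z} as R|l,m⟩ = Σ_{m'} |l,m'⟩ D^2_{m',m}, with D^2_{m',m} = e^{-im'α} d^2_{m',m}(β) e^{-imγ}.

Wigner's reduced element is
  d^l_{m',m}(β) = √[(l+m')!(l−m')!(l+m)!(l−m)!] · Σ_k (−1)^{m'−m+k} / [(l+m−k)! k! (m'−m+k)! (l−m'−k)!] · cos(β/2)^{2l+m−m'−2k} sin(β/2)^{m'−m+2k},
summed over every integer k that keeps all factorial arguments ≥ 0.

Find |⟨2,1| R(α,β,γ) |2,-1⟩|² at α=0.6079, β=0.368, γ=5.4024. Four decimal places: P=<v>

P=0.0092

D^2_{1,-1}(0.6079,0.368,5.4024) = e^{-i·1·0.6079}·d^2_{1,-1}(0.368)·e^{-i·-1·5.4024}. Compute d first:
Half-angle: c=0.983120, s=0.182964. N=√(6·1·1·6)=6.000000
k: max(0,(-1)−(1))=0 … min(2+(-1),2−(1))=1
  k=0: (−1)^2·6.0000/(2)·0.9831^2·0.1830^2 = +0.097065
  k=1: (−1)^3·6.0000/(6)·0.9831^0·0.1830^4 = -0.001121
d^2_{1,-1}(0.368) = +0.097065 -0.001121 = +0.095944
|D^2_{1,-1}|² = |d^2_{1,-1}(β)|² = (+0.095944)² = 0.009205 (the z-rotation phases have unit modulus)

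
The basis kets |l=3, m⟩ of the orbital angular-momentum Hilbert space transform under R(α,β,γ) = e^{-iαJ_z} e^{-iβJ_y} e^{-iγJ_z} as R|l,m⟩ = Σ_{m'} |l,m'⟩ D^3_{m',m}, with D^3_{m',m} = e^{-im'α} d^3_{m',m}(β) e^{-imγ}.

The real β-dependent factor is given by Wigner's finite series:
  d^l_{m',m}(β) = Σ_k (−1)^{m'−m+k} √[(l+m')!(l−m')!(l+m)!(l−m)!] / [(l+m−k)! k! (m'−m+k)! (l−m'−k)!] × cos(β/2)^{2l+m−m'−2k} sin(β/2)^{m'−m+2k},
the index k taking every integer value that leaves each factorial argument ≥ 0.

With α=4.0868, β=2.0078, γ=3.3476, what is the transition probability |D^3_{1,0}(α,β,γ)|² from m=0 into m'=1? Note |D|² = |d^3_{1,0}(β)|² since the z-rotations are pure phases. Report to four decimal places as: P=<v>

Split into d^3_{1,0}(β=2.0078) × two z-phases.
With c≡cos(β/2)=0.537016 and s≡sin(β/2)=0.843572, N=[24·2·6·6]^{1/2}=41.569219
Admissible k: 0..2 (factorial args all ≥0)
  k=0: (−1)^1·41.5692/(12)·0.5370^5·0.8436^1 = -0.130512
  k=1: (−1)^2·41.5692/(4)·0.5370^3·0.8436^3 = +0.966142
  k=2: (−1)^3·41.5692/(12)·0.5370^1·0.8436^5 = -0.794673
d^3_{1,0}(2.0078) = -0.130512 +0.966142 -0.794673 = +0.040957
|D^3_{1,0}|² = |d^3_{1,0}(β)|² = (+0.040957)² = 0.001677 (the z-rotation phases have unit modulus)

P=0.0017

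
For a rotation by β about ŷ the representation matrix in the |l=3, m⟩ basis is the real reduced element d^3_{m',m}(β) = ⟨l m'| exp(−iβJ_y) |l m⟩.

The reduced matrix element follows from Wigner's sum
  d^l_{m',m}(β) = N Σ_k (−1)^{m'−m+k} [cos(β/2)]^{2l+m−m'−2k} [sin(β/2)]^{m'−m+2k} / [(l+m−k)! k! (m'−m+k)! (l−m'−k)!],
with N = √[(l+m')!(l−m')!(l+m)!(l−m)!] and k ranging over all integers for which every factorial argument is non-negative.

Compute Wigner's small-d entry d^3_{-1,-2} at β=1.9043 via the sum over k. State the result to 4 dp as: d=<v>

d=0.4980

d^3_{-1,-2}(β=1.9043) via Wigner's sum:
c=cos(1.9043/2)=0.579933, s=sin(1.9043/2)=0.814664; N=√[2·24·1·120]=75.894664
k: max(0,(-2)−(-1))=0 … min(3+(-2),3−(-1))=1
  k=0: (−1)^1·75.8947/(24)·0.5799^5·0.8147^1 = -0.168992
  k=1: (−1)^2·75.8947/(12)·0.5799^3·0.8147^3 = +0.666959
d^3_{-1,-2}(1.9043) = -0.168992 +0.666959 = +0.497967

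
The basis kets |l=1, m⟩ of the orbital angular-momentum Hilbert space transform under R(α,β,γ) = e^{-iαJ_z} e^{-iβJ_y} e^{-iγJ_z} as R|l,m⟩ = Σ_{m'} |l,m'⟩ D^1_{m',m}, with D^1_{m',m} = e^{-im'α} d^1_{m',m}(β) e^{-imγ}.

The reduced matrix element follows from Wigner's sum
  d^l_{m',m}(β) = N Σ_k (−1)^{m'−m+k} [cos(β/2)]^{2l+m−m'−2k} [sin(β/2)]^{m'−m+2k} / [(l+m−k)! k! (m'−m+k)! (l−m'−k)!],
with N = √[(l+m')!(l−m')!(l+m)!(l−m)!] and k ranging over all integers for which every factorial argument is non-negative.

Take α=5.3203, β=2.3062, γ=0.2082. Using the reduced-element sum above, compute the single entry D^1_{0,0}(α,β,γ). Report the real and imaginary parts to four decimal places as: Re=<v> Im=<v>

D^1_{0,0}(5.3203,2.3062,0.2082) = e^{-i·0·5.3203}·d^1_{0,0}(2.3062)·e^{-i·0·0.2082}. Compute d first:
c=cos(2.3062/2)=0.405656, s=sin(2.3062/2)=0.914026; N=√[1·1·1·1]=1.000000
k∈{0,1} keeps every argument non-negative
  k=0: (−1)^0·1.0000/(1)·0.4057^2·0.9140^0 = +0.164557
  k=1: (−1)^1·1.0000/(1)·0.4057^0·0.9140^2 = -0.835443
d^1_{0,0}(2.3062) = +0.164557 -0.835443 = -0.670887
Attach z-rotation phases: D = e^{-i(0)(5.3203)}·(-0.670887)·e^{-i(0)(0.2082)} = -0.670887+0.000000i

Re=-0.6709 Im=0.0000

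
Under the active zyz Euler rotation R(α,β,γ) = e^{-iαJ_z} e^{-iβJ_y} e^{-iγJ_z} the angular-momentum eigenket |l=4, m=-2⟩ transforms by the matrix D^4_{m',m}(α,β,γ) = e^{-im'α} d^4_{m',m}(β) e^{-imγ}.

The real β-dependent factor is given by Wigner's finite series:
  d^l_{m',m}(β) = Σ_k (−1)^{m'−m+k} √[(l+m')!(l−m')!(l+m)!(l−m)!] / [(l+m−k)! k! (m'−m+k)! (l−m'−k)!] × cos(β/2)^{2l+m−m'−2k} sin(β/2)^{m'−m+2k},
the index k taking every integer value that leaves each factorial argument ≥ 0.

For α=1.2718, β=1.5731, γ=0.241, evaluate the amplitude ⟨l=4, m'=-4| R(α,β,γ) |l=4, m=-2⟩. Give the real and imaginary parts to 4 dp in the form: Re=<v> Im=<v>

Re=0.2488 Im=-0.2156

D^4_{-4,-2}(1.2718,1.5731,0.241) = e^{-i·-4·1.2718}·d^4_{-4,-2}(1.5731)·e^{-i·-2·0.241}. Compute d first:
c=cos(1.5731/2)=0.706292, s=sin(1.5731/2)=0.707921; N=√[1·40320·2·720]=7619.763776
The bounds max(0,m−m')=2 and min(l+m,l−m')=2 give 1 term
  k=2: (−1)^0·7619.7638/(1440)·0.7063^6·0.7079^2 = +0.329195
d^4_{-4,-2}(1.5731) = +0.329195
Phases: e^{-i·(-4)·1.2718}=+0.366097-0.930577i, e^{-i·(-2)·0.241}=+0.886070+0.463552i ⇒ D=+0.248792-0.215574i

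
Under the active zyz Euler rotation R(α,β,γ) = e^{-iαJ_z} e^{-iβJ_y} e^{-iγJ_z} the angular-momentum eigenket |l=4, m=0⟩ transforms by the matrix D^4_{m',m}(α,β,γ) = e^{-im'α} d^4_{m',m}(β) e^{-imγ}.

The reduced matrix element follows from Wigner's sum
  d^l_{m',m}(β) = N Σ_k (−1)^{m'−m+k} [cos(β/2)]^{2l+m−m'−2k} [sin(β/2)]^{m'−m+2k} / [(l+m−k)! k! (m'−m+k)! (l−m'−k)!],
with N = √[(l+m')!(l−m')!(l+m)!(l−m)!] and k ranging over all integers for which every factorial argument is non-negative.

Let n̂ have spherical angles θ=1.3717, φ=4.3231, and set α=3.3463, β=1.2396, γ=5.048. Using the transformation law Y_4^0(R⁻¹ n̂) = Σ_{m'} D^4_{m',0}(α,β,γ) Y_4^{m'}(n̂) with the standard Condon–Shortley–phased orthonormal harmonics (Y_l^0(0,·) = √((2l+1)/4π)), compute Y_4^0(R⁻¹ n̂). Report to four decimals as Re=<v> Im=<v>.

Re=-0.3337 Im=0.0000

Need the full column D^4_{m',0} for m'=−4..4 at α=3.3463, β=1.2396, γ=5.048.
cos(β/2)=0.813995, sin(β/2)=0.580872
d^4_{-4,0}: single k=4 term ⇒ +0.418175;  D = +0.285646+0.305413i
d^4_{-3,0}: k∈[3..4] ⇒ +0.828732 -0.422019 = +0.406712;  D = -0.332398-0.234364i
d^4_{-2,0}: k∈[2..4] ⇒ +0.931134 -1.264442 +0.241462 = -0.091847;  D = -0.084256-0.036562i
d^4_{-1,0}: k∈[1..4] ⇒ +0.615101 -1.879387 +0.957050 -0.081227 = -0.388463;  D = +0.380352+0.078967i
d^4_{0,0}: k∈[0..4] ⇒ +0.192740 -1.570402 +1.799333 -0.407237 +0.012961 = +0.027396;  D = +0.027396+0.000000i
d^4_{1,0}: k∈[0..3] ⇒ -0.615101 +1.879387 -0.957050 +0.081227 = +0.388463;  D = -0.380352+0.078967i
d^4_{2,0}: k∈[0..2] ⇒ +0.931134 -1.264442 +0.241462 = -0.091847;  D = -0.084256+0.036562i
d^4_{3,0}: k∈[0..1] ⇒ -0.828732 +0.422019 = -0.406712;  D = +0.332398-0.234364i
d^4_{4,0}: single k=0 term ⇒ +0.418175;  D = +0.285646-0.305413i
Y_4^{m'}(θ=1.3717,φ=4.3231) and Σ D·Y over m':
  (+0.2856+0.3054i)·(+0.0056+0.4085i)  (-0.3324-0.2344i)·(+0.2145-0.0914i)  (-0.0843-0.0366i)·(+0.1662+0.1639i)  (+0.3804+0.0790i)·(+0.0949-0.2313i)  (+0.0274+0.0000i)·(+0.1989+0.0000i)  (-0.3804+0.0790i)·(-0.0949-0.2313i)  (-0.0843+0.0366i)·(+0.1662-0.1639i)  (+0.3324-0.2344i)·(-0.2145-0.0914i)  (+0.2856-0.3054i)·(+0.0056-0.4085i)
Y_4^0(R⁻¹ n̂) = -0.333667-0.000000i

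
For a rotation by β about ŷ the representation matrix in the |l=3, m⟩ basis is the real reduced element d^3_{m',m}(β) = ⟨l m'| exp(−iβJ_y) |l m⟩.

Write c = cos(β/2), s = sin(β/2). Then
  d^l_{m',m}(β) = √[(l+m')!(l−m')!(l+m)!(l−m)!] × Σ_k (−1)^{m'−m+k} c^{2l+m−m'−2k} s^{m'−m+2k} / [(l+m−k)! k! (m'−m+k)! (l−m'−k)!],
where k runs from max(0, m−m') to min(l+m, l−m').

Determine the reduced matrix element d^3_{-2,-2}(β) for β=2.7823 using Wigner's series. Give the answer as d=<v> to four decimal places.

d=-0.0049

d^3_{-2,-2}(β=2.7823) via Wigner's sum:
c=cos(2.7823/2)=0.178682, s=sin(2.7823/2)=0.983907; N=√[1·120·1·120]=120.000000
The bounds max(0,m−m')=0 and min(l+m,l−m')=1 give 2 terms
  k=0: (−1)^0·120.0000/(120)·0.1787^6·0.9839^0 = +0.000033
  k=1: (−1)^1·120.0000/(24)·0.1787^4·0.9839^2 = -0.004934
d^3_{-2,-2}(2.7823) = +0.000033 -0.004934 = -0.004901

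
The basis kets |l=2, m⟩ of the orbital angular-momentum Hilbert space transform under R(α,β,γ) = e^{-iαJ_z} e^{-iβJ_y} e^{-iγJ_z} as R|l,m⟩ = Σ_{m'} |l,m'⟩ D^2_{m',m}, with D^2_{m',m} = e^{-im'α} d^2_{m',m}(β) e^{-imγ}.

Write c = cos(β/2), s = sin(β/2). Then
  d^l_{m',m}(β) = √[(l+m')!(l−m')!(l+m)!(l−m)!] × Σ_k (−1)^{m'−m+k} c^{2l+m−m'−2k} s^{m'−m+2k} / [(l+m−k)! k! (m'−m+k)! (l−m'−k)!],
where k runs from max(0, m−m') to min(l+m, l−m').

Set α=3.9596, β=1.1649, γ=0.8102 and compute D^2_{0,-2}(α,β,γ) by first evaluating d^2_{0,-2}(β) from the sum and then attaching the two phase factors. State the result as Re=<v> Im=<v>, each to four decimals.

Split into d^2_{0,-2}(β=1.1649) × two z-phases.
c=cos(1.1649/2)=0.835117, s=sin(1.1649/2)=0.550072; N=√[2·2·1·24]=9.797959
Admissible k: 0..0 (factorial args all ≥0)
  k=0: (−1)^2·9.7980/(4)·0.8351^2·0.5501^2 = +0.516903
d^2_{0,-2}(1.1649) = +0.516903
Attach z-rotation phases: D = e^{-i(0)(3.9596)}·(+0.516903)·e^{-i(-2)(0.8102)} = -0.025630+0.516267i

Re=-0.0256 Im=0.5163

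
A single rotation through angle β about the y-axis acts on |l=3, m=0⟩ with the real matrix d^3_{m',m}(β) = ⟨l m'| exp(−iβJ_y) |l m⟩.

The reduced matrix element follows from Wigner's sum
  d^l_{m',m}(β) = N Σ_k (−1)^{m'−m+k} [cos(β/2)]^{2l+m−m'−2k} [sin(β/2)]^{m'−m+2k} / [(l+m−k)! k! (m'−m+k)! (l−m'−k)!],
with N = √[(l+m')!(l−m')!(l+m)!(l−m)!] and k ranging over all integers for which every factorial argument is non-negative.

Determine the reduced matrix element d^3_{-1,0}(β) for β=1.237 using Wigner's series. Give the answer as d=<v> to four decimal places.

d^3_{-1,0}(β=1.237) via Wigner's sum:
c=cos(1.237/2)=0.814749, s=sin(1.237/2)=0.579814; N=√[2·24·6·6]=41.569219
Admissible k: 1..3 (factorial args all ≥0)
  k=1: (−1)^0·41.5692/(12)·0.8147^5·0.5798^1 = +0.721105
  k=2: (−1)^1·41.5692/(4)·0.8147^3·0.5798^3 = -1.095592
  k=3: (−1)^2·41.5692/(12)·0.8147^1·0.5798^5 = +0.184951
d^3_{-1,0}(1.237) = +0.721105 -1.095592 +0.184951 = -0.189536

d=-0.1895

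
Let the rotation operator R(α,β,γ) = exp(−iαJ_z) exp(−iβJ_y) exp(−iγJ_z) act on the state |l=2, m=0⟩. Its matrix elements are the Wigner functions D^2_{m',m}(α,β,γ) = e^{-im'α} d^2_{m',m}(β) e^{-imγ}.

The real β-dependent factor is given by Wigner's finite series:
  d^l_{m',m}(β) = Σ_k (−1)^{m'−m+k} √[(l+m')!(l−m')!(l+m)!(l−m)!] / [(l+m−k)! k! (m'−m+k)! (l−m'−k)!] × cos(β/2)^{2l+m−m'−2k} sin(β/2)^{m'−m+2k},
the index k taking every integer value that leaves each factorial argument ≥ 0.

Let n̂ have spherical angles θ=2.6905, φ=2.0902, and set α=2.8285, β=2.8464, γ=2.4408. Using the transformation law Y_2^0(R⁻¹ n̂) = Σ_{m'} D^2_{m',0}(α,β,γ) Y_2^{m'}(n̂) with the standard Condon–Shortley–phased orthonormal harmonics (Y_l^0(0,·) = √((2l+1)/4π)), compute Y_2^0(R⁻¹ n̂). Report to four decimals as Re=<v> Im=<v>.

Need the full column D^2_{m',0} for m'=−2..2 at α=2.8285, β=2.8464, γ=2.4408.
cos(β/2)=0.147061, sin(β/2)=0.989127
d^2_{-2,0}: single k=2 term ⇒ +0.051829;  D = +0.041996-0.030375i
d^2_{-1,0}: k∈[1..2] ⇒ +0.007706 -0.348602 = -0.340896;  D = +0.324324-0.104997i
d^2_{0,0}: k∈[0..2] ⇒ +0.000468 -0.084637 +0.957214 = +0.873045;  D = +0.873045+0.000000i
d^2_{1,0}: k∈[0..1] ⇒ -0.007706 +0.348602 = +0.340896;  D = -0.324324-0.104997i
d^2_{2,0}: single k=0 term ⇒ +0.051829;  D = +0.041996+0.030375i
Y_2^{m'}(θ=2.6905,φ=2.0902) and Σ D·Y over m':
  (+0.0420-0.0304i)·(-0.0372+0.0633i)  (+0.3243-0.1050i)·(+0.1504+0.2631i)  (+0.8730+0.0000i)·(+0.4510+0.0000i)  (-0.3243-0.1050i)·(-0.1504+0.2631i)  (+0.0420+0.0304i)·(-0.0372-0.0633i)
Y_2^0(R⁻¹ n̂) = +0.547269+0.000000i

Re=0.5473 Im=0.0000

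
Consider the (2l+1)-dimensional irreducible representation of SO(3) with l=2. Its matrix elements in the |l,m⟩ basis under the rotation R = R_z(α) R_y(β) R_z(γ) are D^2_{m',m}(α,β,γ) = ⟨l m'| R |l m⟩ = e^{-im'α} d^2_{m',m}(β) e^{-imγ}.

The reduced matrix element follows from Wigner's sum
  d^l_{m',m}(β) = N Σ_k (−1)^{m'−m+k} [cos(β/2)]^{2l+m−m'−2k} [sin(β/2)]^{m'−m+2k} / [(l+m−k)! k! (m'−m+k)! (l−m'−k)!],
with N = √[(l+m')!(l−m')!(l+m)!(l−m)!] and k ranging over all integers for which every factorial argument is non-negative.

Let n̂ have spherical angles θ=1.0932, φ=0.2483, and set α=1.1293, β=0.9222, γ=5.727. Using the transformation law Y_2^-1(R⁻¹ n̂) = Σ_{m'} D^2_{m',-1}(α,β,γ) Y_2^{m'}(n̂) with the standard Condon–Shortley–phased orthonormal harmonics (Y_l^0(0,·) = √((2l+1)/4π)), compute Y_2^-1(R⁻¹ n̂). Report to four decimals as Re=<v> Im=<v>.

Need the full column D^2_{m',-1} for m'=−2..2 at α=1.1293, β=0.9222, γ=5.727.
cos(β/2)=0.895564, sin(β/2)=0.444933
d^2_{-2,-1}: single k=1 term ⇒ +0.639167;  D = -0.083883+0.633639i
d^2_{-1,-1}: k∈[0..1] ⇒ +0.643259 -0.476326 = +0.166933;  D = +0.140260+0.090520i
d^2_{0,-1}: k∈[0..1] ⇒ -0.782817 +0.193222 = -0.589594;  D = -0.500728+0.311276i
d^2_{1,-1}: k∈[0..1] ⇒ +0.476326 -0.039190 = +0.437136;  D = -0.050025-0.434264i
d^2_{2,-1}: single k=0 term ⇒ -0.157765;  D = +0.149415+0.050646i
Y_2^{m'}(θ=1.0932,φ=0.2483) and Σ D·Y over m':
  (-0.0839+0.6336i)·(+0.2679-0.1452i)  (+0.1403+0.0905i)·(+0.3057-0.0775i)  (-0.5007+0.3113i)·(-0.1155+0.0000i)  (-0.0500-0.4343i)·(-0.3057-0.0775i)  (+0.1494+0.0506i)·(+0.2679+0.1452i)
Y_2^-1(R⁻¹ n̂) = +0.191533+0.334639i

Re=0.1915 Im=0.3346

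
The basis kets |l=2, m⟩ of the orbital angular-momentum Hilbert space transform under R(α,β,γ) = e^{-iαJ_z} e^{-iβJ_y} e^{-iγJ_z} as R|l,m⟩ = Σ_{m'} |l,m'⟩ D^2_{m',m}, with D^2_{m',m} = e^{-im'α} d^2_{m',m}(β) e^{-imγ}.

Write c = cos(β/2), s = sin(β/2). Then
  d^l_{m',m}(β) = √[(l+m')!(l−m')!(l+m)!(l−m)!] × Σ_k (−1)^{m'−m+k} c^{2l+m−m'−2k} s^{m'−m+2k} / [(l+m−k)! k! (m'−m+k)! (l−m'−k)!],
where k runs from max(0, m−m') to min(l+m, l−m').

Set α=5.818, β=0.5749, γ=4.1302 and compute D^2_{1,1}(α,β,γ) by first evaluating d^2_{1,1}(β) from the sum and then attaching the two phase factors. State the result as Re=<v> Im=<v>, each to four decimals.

Re=-0.5404 Im=0.3119

Split into d^2_{1,1}(β=0.5749) × two z-phases.
c=cos(0.5749/2)=0.958970, s=sin(0.5749/2)=0.283508; N=√[6·1·6·1]=6.000000
The bounds max(0,m−m')=0 and min(l+m,l−m')=1 give 2 terms
  k=0: (−1)^0·6.0000/(6)·0.9590^4·0.2835^0 = +0.845707
  k=1: (−1)^1·6.0000/(2)·0.9590^2·0.2835^2 = -0.221749
d^2_{1,1}(0.5749) = +0.845707 -0.221749 = +0.623958
Phases: e^{-i·(1)·5.818}=+0.893738+0.448588i, e^{-i·(1)·4.1302}=-0.549854+0.835261i ⇒ D=-0.540419+0.311884i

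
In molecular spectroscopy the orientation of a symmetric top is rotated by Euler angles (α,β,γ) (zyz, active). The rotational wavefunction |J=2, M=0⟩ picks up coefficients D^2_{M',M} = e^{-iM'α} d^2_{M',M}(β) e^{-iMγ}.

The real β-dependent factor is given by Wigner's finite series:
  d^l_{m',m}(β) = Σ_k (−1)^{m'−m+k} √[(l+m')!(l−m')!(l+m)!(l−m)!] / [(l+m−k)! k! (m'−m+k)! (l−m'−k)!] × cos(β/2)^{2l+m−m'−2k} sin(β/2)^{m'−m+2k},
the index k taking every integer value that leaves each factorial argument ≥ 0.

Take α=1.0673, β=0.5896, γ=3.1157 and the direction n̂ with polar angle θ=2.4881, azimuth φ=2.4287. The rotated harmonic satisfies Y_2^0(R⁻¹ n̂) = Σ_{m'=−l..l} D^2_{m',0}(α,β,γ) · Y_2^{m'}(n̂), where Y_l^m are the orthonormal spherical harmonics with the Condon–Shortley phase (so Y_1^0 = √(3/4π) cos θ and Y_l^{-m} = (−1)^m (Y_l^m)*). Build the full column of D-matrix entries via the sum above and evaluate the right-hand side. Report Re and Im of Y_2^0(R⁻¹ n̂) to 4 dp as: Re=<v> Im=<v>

Re=0.0136 Im=0.0000

Need the full column D^2_{m',0} for m'=−2..2 at α=1.0673, β=0.5896, γ=3.1157.
cos(β/2)=0.956860, sin(β/2)=0.290548
d^2_{-2,0}: single k=2 term ⇒ +0.189326;  D = -0.101177+0.160024i
d^2_{-1,0}: k∈[1..2] ⇒ +0.623505 -0.057488 = +0.566016;  D = +0.273098+0.495774i
d^2_{0,0}: k∈[0..2] ⇒ +0.838290 -0.309168 +0.007126 = +0.536248;  D = +0.536248+0.000000i
d^2_{1,0}: k∈[0..1] ⇒ -0.623505 +0.057488 = -0.566016;  D = -0.273098+0.495774i
d^2_{2,0}: single k=0 term ⇒ +0.189326;  D = -0.101177-0.160024i
Y_2^{m'}(θ=2.4881,φ=2.4287) and Σ D·Y over m':
  (-0.1012+0.1600i)·(+0.0206+0.1413i)  (+0.2731+0.4958i)·(+0.2821+0.2439i)  (+0.5362+0.0000i)·(+0.2811+0.0000i)  (-0.2731+0.4958i)·(-0.2821+0.2439i)  (-0.1012-0.1600i)·(+0.0206-0.1413i)
Y_2^0(R⁻¹ n̂) = +0.013576-0.000000i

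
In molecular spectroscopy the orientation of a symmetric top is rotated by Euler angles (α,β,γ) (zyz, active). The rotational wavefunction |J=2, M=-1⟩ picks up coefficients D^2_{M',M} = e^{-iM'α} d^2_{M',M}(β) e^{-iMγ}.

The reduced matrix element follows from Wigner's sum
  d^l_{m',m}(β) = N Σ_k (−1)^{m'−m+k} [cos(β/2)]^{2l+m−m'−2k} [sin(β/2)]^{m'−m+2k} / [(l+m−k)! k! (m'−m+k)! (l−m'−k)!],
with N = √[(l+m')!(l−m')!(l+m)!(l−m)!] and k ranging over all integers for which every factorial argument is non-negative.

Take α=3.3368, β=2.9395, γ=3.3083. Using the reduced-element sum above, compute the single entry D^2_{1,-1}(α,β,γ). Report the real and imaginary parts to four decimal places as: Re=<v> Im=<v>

Re=-0.9492 Im=0.0271

Split into d^2_{1,-1}(β=2.9395) × two z-phases.
c=cos(2.9395/2)=0.100874, s=sin(2.9395/2)=0.994899; N=√[6·1·1·6]=6.000000
k: max(0,(-1)−(1))=0 … min(2+(-1),2−(1))=1
  k=0: (−1)^2·6.0000/(2)·0.1009^2·0.9949^2 = +0.030216
  k=1: (−1)^3·6.0000/(6)·0.1009^0·0.9949^4 = -0.979752
d^2_{1,-1}(2.9395) = +0.030216 -0.979752 = -0.949536
Attach z-rotation phases: D = e^{-i(1)(3.3368)}·(-0.949536)·e^{-i(-1)(3.3083)} = -0.949150+0.027058i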